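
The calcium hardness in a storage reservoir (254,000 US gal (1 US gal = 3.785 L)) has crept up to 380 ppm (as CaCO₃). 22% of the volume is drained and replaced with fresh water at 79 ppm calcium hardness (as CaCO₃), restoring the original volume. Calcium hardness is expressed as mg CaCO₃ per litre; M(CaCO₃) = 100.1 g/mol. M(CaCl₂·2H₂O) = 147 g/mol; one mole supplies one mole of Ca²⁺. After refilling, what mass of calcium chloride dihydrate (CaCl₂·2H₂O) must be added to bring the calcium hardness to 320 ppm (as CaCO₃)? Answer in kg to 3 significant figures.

8.78 kg

Volume: 254,000 US gal × 3.785 L/gal = 961,390 L.
After draining 22% and refilling: 380 × 0.78 + 79 × 0.22 = 313.78 ppm.
Deficit to target: 320 − 313.78 = 6.22 mg/L.
As CaCO₃: 6.22 mg/L × 961,390 L = 5980 g; ÷ 100.1 = 59.74 mol Ca²⁺.
Mass: 59.74 × 147 = 8782 g.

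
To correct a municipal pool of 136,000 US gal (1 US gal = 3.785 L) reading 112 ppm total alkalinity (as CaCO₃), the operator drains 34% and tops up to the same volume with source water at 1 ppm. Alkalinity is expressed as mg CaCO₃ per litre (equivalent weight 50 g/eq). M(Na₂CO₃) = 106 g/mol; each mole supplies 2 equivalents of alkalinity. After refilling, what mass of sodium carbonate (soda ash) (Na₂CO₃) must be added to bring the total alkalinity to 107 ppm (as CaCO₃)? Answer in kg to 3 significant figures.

17.9 kg

Volume: 136,000 US gal × 3.785 L/gal = 514,760 L.
After draining 34% and refilling: 112 × 0.66 + 1 × 0.34 = 74.26 ppm.
Deficit to target: 107 − 74.26 = 32.74 mg/L.
As CaCO₃: 32.74 mg/L × 514,760 L = 16,850 g; ÷ 50 g/eq ÷ 2 = 168.5 mol Na₂CO₃.
Mass: 168.5 × 106 = 17,860 g.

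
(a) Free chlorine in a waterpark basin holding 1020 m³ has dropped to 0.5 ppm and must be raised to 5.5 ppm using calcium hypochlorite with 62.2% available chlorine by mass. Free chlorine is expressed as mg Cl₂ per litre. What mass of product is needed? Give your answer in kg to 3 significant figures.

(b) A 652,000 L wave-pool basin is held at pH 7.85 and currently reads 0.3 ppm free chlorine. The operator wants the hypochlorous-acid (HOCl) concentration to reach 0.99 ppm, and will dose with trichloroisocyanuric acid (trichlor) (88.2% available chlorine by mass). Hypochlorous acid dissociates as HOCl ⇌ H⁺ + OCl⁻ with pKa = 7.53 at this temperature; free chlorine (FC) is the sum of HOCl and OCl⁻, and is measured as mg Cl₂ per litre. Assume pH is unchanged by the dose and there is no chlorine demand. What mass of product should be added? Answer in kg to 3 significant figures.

(a) 8.20 kg; (b) 2.04 kg

(a) Volume: 1020 m³ = 1,020,000 L.
(a) Chlorine deficit: 5.5 − 0.5 = 5 ppm = 5 mg/L as Cl₂.
(a) Cl₂ equivalent needed: 5 mg/L × 1,020,000 L = 5,100,000 mg = 5100 g.
(a) Product at 62.2% available chlorine: 5100 / 0.622 = 8199 g.

(b) [OCl⁻]/[HOCl] = 10^(pH − pKa) = 10^(7.85 − 7.53) = 2.089; fraction as HOCl = 1/(1 + 2.089) = 0.3237.
(b) Free chlorine required for 0.99 ppm HOCl: 0.99 / 0.3237 = 3.058 ppm.
(b) FC to add: 3.058 − 0.3 = 2.758 mg/L as Cl₂.
(b) Cl₂ equivalent: 2.758 mg/L × 652,000 L = 1798 g.
(b) Product at 88.2% available Cl: 1798 / 0.882 = 2039 g.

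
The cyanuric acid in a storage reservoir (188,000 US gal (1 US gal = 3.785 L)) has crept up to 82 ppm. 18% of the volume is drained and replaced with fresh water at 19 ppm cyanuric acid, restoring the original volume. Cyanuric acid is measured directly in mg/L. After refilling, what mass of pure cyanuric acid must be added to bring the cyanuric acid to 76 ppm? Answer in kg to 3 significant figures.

3.80 kg

Volume: 188,000 US gal × 3.785 L/gal = 711,580 L.
After draining 18% and refilling: 82 × 0.82 + 19 × 0.18 = 70.66 ppm.
Deficit to target: 76 − 70.66 = 5.34 mg/L.
Mass: 5.34 mg/L × 711,580 L = 3800 g cyanuric acid.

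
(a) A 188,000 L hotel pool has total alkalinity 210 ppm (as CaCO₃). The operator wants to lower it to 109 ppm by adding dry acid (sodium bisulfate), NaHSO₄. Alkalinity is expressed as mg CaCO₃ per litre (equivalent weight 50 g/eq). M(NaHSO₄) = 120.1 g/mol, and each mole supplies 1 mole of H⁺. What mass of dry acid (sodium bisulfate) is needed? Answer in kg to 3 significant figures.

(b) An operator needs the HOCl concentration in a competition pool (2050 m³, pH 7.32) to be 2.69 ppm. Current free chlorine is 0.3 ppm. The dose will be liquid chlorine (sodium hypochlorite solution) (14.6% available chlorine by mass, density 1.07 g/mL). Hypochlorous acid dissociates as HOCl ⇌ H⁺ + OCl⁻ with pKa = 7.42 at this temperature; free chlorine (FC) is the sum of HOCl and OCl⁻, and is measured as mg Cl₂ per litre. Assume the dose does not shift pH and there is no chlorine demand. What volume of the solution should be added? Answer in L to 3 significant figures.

(a) 45.6 kg; (b) 59.4 L

(a) Alkalinity to neutralize: (210 − 109) = 101 mg/L as CaCO₃ × 188,000 L = 18,990 g as CaCO₃.
(a) Equivalents of H⁺ required: 18,990 ÷ 50 g/eq = 379.8 eq = 379.8 mol NaHSO₄.
(a) Mass of NaHSO₄: 379.8 × 120.1 = 45,610 g.

(b) Volume: 2050 m³ = 2,050,000 L.
(b) [OCl⁻]/[HOCl] = 10^(pH − pKa) = 10^(7.32 − 7.42) = 0.7943; fraction as HOCl = 1/(1 + 0.7943) = 0.5573.
(b) Free chlorine required for 2.69 ppm HOCl: 2.69 / 0.5573 = 4.827 ppm.
(b) FC to add: 4.827 − 0.3 = 4.527 mg/L as Cl₂.
(b) Cl₂ equivalent: 4.527 mg/L × 2,050,000 L = 9280 g.
(b) Product at 14.6% available Cl: 9280 / 0.146 = 63,560 g.
(b) Volume: 63,560 g ÷ 1.07 g/mL = 59,400 mL.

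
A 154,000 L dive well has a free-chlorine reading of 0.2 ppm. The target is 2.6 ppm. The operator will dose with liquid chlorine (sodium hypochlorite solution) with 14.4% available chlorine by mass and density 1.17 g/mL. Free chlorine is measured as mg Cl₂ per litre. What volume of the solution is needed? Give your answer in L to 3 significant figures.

Chlorine deficit: 2.6 − 0.2 = 2.4 ppm = 2.4 mg/L as Cl₂.
Cl₂ equivalent needed: 2.4 mg/L × 154,000 L = 369,600 mg = 369.6 g.
Product at 14.4% available chlorine: 369.6 / 0.144 = 2567 g.
Volume at density 1.17 g/mL: 2567 g ÷ 1.17 g/mL = 2194 mL.

2.19 L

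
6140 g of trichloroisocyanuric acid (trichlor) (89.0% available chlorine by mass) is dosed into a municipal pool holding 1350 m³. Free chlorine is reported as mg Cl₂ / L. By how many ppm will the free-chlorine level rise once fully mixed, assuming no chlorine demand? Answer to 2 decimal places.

4.05 ppm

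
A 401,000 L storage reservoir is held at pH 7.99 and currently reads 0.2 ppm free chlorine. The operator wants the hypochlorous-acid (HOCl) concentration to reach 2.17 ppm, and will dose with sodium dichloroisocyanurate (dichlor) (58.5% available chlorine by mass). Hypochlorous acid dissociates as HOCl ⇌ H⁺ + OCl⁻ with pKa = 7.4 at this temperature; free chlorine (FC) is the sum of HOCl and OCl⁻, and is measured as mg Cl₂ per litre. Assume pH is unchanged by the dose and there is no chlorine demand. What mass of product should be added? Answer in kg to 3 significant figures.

[OCl⁻]/[HOCl] = 10^(pH − pKa) = 10^(7.99 − 7.4) = 3.89; fraction as HOCl = 1/(1 + 3.89) = 0.2045.
Free chlorine required for 2.17 ppm HOCl: 2.17 / 0.2045 = 10.61 ppm.
FC to add: 10.61 − 0.2 = 10.41 mg/L as Cl₂.
Cl₂ equivalent: 10.41 mg/L × 401,000 L = 4175 g.
Product at 58.5% available Cl: 4175 / 0.585 = 7137 g.

7.14 kg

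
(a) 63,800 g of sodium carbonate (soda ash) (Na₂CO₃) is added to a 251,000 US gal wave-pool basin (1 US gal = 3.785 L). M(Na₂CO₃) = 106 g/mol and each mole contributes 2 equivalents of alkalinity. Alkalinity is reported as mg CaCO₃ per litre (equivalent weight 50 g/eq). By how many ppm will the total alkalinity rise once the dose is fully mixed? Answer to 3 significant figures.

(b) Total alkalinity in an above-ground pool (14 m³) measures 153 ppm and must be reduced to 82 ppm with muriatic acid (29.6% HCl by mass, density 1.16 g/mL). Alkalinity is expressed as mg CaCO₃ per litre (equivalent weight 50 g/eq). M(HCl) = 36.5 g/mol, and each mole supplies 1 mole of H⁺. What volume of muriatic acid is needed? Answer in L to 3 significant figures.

(a) Volume: 251,000 US gal × 3.785 L/gal = 950,035 L.
(a) Moles of Na₂CO₃: 63,800 g ÷ 106 g/mol = 601.9 mol → 1204 eq of alkalinity.
(a) As CaCO₃: 1204 eq × 50 g/eq = 60,190 g.
(a) Rise: 60,190 g / 950,035 L × 1000 = 63.35 mg/L.

(b) Volume: 14 m³ = 14,000 L.
(b) Alkalinity to neutralize: (153 − 82) = 71 mg/L as CaCO₃ × 14,000 L = 994 g as CaCO₃.
(b) Equivalents of H⁺ required: 994 ÷ 50 g/eq = 19.88 eq = 19.88 mol HCl.
(b) Mass of HCl: 19.88 × 36.5 = 725.6 g.
(b) Mass of 29.6% solution: 725.6 / 0.296 = 2451 g.
(b) Volume: 2451 g ÷ 1.16 g/mL = 2113 mL.

(a) 63.4 ppm; (b) 2.11 L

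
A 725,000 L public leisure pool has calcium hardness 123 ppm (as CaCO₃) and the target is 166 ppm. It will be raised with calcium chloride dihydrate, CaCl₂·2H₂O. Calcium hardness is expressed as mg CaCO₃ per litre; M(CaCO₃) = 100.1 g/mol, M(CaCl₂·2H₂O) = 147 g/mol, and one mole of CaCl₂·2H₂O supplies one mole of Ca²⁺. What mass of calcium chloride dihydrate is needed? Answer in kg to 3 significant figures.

Hardness to add: (166 − 123) = 43 mg/L as CaCO₃ × 725,000 L = 31,180 g as CaCO₃.
Moles of Ca²⁺ (1 mol Ca²⁺ ≡ 1 mol CaCO₃): 31,180 / 100.1 g/mol = 311.4 mol.
Mass of CaCl₂·2H₂O: 311.4 × 147 = 45,780 g.

45.8 kg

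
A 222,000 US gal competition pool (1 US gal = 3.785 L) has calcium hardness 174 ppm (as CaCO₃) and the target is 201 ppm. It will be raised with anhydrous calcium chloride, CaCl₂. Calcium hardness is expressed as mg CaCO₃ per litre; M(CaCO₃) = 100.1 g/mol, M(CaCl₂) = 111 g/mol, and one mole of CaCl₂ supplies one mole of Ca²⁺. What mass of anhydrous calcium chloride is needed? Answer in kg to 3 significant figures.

25.2 kg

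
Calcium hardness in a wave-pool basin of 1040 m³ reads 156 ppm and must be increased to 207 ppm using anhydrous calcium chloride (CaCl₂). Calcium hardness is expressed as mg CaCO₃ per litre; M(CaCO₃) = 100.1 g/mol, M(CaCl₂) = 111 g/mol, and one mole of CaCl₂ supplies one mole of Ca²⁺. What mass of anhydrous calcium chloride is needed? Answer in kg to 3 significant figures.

58.8 kg

Volume: 1040 m³ = 1,040,000 L.
Hardness to add: (207 − 156) = 51 mg/L as CaCO₃ × 1,040,000 L = 53,040 g as CaCO₃.
Moles of Ca²⁺ (1 mol Ca²⁺ ≡ 1 mol CaCO₃): 53,040 / 100.1 g/mol = 529.9 mol.
Mass of CaCl₂: 529.9 × 111 = 58,820 g.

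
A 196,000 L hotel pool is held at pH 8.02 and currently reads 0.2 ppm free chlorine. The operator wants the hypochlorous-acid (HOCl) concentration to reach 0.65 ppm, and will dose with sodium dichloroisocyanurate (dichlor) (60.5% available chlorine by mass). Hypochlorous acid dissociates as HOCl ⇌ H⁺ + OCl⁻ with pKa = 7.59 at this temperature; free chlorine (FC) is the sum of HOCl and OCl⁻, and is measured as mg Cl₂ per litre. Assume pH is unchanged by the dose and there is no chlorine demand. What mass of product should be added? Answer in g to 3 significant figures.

713 g

[OCl⁻]/[HOCl] = 10^(pH − pKa) = 10^(8.02 − 7.59) = 2.692; fraction as HOCl = 1/(1 + 2.692) = 0.2709.
Free chlorine required for 0.65 ppm HOCl: 0.65 / 0.2709 = 2.399 ppm.
FC to add: 2.399 − 0.2 = 2.199 mg/L as Cl₂.
Cl₂ equivalent: 2.199 mg/L × 196,000 L = 431.1 g.
Product at 60.5% available Cl: 431.1 / 0.605 = 712.6 g.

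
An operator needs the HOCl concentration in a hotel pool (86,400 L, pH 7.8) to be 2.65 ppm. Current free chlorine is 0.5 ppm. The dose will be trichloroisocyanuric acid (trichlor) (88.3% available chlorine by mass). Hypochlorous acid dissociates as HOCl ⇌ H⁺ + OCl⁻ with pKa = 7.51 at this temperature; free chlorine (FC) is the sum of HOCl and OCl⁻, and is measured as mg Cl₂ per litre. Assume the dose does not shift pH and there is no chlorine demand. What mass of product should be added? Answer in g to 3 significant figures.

716 g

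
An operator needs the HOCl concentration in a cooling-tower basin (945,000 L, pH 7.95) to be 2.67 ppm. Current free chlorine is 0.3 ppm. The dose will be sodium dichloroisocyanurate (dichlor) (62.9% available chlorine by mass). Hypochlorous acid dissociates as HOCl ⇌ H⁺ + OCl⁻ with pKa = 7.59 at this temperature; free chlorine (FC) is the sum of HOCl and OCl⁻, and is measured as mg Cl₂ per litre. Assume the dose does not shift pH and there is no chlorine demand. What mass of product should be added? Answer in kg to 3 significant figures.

[OCl⁻]/[HOCl] = 10^(pH − pKa) = 10^(7.95 − 7.59) = 2.291; fraction as HOCl = 1/(1 + 2.291) = 0.3039.
Free chlorine required for 2.67 ppm HOCl: 2.67 / 0.3039 = 8.787 ppm.
FC to add: 8.787 − 0.3 = 8.487 mg/L as Cl₂.
Cl₂ equivalent: 8.487 mg/L × 945,000 L = 8020 g.
Product at 62.9% available Cl: 8020 / 0.629 = 12,750 g.

12.8 kg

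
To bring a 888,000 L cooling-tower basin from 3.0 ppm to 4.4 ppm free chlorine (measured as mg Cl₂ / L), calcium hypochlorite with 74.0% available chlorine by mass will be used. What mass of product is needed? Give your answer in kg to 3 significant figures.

Chlorine deficit: 4.4 − 3.0 = 1.4 ppm = 1.4 mg/L as Cl₂.
Cl₂ equivalent needed: 1.4 mg/L × 888,000 L = 1,243,000 mg = 1243 g.
Product at 74.0% available chlorine: 1243 / 0.74 = 1680 g.

1.68 kg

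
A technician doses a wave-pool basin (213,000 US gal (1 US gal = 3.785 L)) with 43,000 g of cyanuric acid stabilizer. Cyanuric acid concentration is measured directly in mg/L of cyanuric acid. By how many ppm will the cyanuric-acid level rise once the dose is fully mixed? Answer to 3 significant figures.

53.3 ppm

Volume: 213,000 US gal × 3.785 L/gal = 806,205 L.
Rise: 43,000 g / 806,205 L × 1000 = 53.34 mg/L.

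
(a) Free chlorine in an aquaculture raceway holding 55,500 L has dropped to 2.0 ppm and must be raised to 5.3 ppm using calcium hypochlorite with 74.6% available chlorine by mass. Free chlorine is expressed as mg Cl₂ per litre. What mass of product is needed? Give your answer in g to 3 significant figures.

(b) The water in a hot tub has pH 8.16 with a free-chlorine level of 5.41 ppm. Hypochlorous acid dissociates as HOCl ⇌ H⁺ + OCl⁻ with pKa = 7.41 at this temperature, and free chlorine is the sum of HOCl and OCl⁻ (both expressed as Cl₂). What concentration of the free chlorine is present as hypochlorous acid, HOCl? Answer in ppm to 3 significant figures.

(a) 246 g; (b) 0.817 ppm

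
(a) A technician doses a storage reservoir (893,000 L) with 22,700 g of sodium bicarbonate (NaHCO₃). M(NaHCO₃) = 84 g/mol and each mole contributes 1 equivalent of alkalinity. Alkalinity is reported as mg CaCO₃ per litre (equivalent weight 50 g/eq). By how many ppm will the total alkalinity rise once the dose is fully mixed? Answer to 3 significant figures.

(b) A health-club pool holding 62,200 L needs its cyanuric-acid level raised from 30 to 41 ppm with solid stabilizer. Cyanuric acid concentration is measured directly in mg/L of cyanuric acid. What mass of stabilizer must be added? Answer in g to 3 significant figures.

(a) 15.1 ppm; (b) 684 g

(a) Moles of NaHCO₃: 22,700 g ÷ 84 g/mol = 270.2 mol → 270.2 eq of alkalinity.
(a) As CaCO₃: 270.2 eq × 50 g/eq = 13,510 g.
(a) Rise: 13,510 g / 893,000 L × 1000 = 15.13 mg/L.

(b) CYA to add: (41 − 30) = 11 mg/L × 62,200 L = 684.2 g cyanuric acid.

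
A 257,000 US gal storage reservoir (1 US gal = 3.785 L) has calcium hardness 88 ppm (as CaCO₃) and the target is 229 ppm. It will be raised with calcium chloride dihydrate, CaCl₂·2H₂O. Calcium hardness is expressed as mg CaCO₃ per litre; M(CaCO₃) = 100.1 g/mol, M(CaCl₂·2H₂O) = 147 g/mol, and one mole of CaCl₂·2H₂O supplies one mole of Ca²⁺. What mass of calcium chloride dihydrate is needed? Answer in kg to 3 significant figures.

201 kg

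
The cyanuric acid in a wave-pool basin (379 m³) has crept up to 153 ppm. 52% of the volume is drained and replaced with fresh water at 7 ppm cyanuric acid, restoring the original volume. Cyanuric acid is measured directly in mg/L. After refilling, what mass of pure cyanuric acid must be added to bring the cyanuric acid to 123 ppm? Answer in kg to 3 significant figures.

Volume: 379 m³ = 379,000 L.
After draining 52% and refilling: 153 × 0.48 + 7 × 0.52 = 77.08 ppm.
Deficit to target: 123 − 77.08 = 45.92 mg/L.
Mass: 45.92 mg/L × 379,000 L = 17,400 g cyanuric acid.

17.4 kg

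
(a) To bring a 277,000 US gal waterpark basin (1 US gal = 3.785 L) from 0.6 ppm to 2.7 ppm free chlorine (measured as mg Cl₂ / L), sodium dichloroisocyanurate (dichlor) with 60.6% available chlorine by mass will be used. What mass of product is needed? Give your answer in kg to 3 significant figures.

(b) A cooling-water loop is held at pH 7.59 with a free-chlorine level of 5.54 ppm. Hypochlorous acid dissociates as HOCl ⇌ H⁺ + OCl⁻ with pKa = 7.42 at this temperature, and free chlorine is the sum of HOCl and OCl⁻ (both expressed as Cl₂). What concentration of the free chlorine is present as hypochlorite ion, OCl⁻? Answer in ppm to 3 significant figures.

(a) Volume: 277,000 US gal × 3.785 L/gal = 1,048,445 L.
(a) Chlorine deficit: 2.7 − 0.6 = 2.1 ppm = 2.1 mg/L as Cl₂.
(a) Cl₂ equivalent needed: 2.1 mg/L × 1,048,445 L = 2,202,000 mg = 2202 g.
(a) Product at 60.6% available chlorine: 2202 / 0.606 = 3633 g.

(b) [OCl⁻]/[HOCl] = 10^(pH − pKa) = 10^(7.59 − 7.42) = 10^0.17 = 1.479.
(b) Fraction as HOCl = 1 / (1 + 1.479) = 0.4034.
(b) OCl⁻ = (1 − 0.4034) × 5.54 ppm = 3.305 ppm.

(a) 3.63 kg; (b) 3.31 ppm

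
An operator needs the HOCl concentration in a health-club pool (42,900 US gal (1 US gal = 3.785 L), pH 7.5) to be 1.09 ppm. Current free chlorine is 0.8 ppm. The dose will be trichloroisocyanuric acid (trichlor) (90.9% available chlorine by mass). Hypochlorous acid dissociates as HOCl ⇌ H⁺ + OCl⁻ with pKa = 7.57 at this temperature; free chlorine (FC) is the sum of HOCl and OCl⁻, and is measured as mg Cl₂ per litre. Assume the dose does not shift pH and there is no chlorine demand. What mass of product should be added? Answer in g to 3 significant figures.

Volume: 42,900 US gal × 3.785 L/gal = 162,376 L.
[OCl⁻]/[HOCl] = 10^(pH − pKa) = 10^(7.5 − 7.57) = 0.8511; fraction as HOCl = 1/(1 + 0.8511) = 0.5402.
Free chlorine required for 1.09 ppm HOCl: 1.09 / 0.5402 = 2.018 ppm.
FC to add: 2.018 − 0.8 = 1.218 mg/L as Cl₂.
Cl₂ equivalent: 1.218 mg/L × 162,376 L = 197.7 g.
Product at 90.9% available Cl: 197.7 / 0.909 = 217.5 g.

218 g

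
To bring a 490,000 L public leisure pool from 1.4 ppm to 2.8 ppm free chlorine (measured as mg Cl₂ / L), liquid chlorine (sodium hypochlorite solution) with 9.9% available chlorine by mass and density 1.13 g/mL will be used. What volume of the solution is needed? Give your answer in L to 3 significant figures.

Chlorine deficit: 2.8 − 1.4 = 1.4 ppm = 1.4 mg/L as Cl₂.
Cl₂ equivalent needed: 1.4 mg/L × 490,000 L = 686,000 mg = 686 g.
Product at 9.9% available chlorine: 686 / 0.099 = 6929 g.
Volume at density 1.13 g/mL: 6929 g ÷ 1.13 g/mL = 6132 mL.

6.13 L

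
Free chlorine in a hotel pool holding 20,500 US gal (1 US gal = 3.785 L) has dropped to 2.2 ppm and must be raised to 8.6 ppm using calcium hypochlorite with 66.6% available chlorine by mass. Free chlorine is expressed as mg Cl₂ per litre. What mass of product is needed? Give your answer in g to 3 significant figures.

Volume: 20,500 US gal × 3.785 L/gal = 77,592 L.
Chlorine deficit: 8.6 − 2.2 = 6.4 ppm = 6.4 mg/L as Cl₂.
Cl₂ equivalent needed: 6.4 mg/L × 77,592 L = 496,600 mg = 496.6 g.
Product at 66.6% available chlorine: 496.6 / 0.666 = 745.6 g.

746 g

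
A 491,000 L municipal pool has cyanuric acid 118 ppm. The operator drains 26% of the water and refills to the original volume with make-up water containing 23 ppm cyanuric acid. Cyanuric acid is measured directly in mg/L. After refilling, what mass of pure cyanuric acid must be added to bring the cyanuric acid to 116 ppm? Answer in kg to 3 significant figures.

After draining 26% and refilling: 118 × 0.74 + 23 × 0.26 = 93.3 ppm.
Deficit to target: 116 − 93.3 = 22.7 mg/L.
Mass: 22.7 mg/L × 491,000 L = 11,150 g cyanuric acid.

11.1 kg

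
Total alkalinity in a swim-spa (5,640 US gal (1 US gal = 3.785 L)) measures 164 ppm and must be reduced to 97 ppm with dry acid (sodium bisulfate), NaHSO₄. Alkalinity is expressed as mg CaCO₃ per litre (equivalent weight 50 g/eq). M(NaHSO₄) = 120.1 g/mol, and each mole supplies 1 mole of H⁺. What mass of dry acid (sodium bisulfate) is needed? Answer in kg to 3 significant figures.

Volume: 5,640 US gal × 3.785 L/gal = 21,347 L.
Alkalinity to neutralize: (164 − 97) = 67 mg/L as CaCO₃ × 21,347 L = 1430 g as CaCO₃.
Equivalents of H⁺ required: 1430 ÷ 50 g/eq = 28.61 eq = 28.61 mol NaHSO₄.
Mass of NaHSO₄: 28.61 × 120.1 = 3436 g.

3.44 kg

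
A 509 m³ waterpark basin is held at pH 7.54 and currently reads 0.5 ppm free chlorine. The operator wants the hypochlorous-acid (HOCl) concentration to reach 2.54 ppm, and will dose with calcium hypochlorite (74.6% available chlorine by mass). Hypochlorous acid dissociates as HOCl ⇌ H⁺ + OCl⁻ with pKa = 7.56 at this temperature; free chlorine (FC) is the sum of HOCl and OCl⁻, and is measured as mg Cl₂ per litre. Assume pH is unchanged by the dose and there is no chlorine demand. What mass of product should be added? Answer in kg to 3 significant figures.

Volume: 509 m³ = 509,000 L.
[OCl⁻]/[HOCl] = 10^(pH − pKa) = 10^(7.54 − 7.56) = 0.955; fraction as HOCl = 1/(1 + 0.955) = 0.5115.
Free chlorine required for 2.54 ppm HOCl: 2.54 / 0.5115 = 4.966 ppm.
FC to add: 4.966 − 0.5 = 4.466 mg/L as Cl₂.
Cl₂ equivalent: 4.466 mg/L × 509,000 L = 2273 g.
Product at 74.6% available Cl: 2273 / 0.746 = 3047 g.

3.05 kg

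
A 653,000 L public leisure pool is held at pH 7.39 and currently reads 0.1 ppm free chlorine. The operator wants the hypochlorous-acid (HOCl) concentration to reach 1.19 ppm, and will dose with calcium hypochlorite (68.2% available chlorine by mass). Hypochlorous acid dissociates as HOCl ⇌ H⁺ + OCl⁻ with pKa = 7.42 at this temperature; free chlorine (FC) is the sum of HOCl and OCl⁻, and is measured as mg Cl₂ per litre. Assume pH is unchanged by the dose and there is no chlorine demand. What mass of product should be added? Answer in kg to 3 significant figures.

2.11 kg

[OCl⁻]/[HOCl] = 10^(pH − pKa) = 10^(7.39 − 7.42) = 0.9333; fraction as HOCl = 1/(1 + 0.9333) = 0.5173.
Free chlorine required for 1.19 ppm HOCl: 1.19 / 0.5173 = 2.301 ppm.
FC to add: 2.301 − 0.1 = 2.201 mg/L as Cl₂.
Cl₂ equivalent: 2.201 mg/L × 653,000 L = 1437 g.
Product at 68.2% available Cl: 1437 / 0.682 = 2107 g.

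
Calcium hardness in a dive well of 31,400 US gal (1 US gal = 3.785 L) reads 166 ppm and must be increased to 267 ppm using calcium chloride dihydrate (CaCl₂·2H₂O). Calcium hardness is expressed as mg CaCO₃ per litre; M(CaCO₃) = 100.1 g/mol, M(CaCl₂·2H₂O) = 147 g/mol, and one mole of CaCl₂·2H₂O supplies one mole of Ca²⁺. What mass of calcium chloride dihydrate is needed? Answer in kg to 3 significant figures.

Volume: 31,400 US gal × 3.785 L/gal = 118,849 L.
Hardness to add: (267 − 166) = 101 mg/L as CaCO₃ × 118,849 L = 12,000 g as CaCO₃.
Moles of Ca²⁺ (1 mol Ca²⁺ ≡ 1 mol CaCO₃): 12,000 / 100.1 g/mol = 119.9 mol.
Mass of CaCl₂·2H₂O: 119.9 × 147 = 17,630 g.

17.6 kg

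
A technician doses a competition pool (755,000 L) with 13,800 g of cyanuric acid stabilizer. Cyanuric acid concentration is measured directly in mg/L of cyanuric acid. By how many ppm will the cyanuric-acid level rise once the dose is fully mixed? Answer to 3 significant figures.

18.3 ppm

Rise: 13,800 g / 755,000 L × 1000 = 18.28 mg/L.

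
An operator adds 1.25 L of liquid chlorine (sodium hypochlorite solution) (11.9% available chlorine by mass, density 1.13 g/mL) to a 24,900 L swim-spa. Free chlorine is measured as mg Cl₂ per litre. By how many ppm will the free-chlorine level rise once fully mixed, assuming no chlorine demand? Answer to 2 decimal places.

6.75 ppm

Mass of solution: 1.25 L × 1000 mL/L × 1.13 g/mL = 1412 g.
Available chlorine delivered: 1412 g × 0.119 = 168.1 g as Cl₂.
Concentration rise: 168.1 g / 24,900 L = 6.751 mg/L = 6.75 ppm.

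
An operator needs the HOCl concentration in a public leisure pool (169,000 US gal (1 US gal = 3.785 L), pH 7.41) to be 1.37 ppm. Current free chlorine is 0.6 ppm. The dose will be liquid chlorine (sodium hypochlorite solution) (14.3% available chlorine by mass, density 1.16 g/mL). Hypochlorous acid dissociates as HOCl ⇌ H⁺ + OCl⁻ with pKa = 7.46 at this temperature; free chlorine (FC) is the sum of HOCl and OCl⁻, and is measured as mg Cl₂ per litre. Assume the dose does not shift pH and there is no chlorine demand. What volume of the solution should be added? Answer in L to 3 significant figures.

Volume: 169,000 US gal × 3.785 L/gal = 639,665 L.
[OCl⁻]/[HOCl] = 10^(pH − pKa) = 10^(7.41 − 7.46) = 0.8913; fraction as HOCl = 1/(1 + 0.8913) = 0.5288.
Free chlorine required for 1.37 ppm HOCl: 1.37 / 0.5288 = 2.591 ppm.
FC to add: 2.591 − 0.6 = 1.991 mg/L as Cl₂.
Cl₂ equivalent: 1.991 mg/L × 639,665 L = 1274 g.
Product at 14.3% available Cl: 1274 / 0.143 = 8906 g.
Volume: 8906 g ÷ 1.16 g/mL = 7678 mL.

7.68 L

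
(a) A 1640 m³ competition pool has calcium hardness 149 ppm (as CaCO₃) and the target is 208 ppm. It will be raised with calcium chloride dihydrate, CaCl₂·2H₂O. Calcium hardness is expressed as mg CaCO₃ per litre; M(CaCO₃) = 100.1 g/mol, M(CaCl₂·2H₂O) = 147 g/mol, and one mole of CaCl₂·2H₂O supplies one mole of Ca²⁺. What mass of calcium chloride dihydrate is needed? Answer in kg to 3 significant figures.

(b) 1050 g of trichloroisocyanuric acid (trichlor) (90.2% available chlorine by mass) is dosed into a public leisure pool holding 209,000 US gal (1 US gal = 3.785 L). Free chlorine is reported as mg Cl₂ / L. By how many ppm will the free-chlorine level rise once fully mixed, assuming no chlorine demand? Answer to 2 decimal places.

(a) Volume: 1640 m³ = 1,640,000 L.
(a) Hardness to add: (208 − 149) = 59 mg/L as CaCO₃ × 1,640,000 L = 96,760 g as CaCO₃.
(a) Moles of Ca²⁺ (1 mol Ca²⁺ ≡ 1 mol CaCO₃): 96,760 / 100.1 g/mol = 966.6 mol.
(a) Mass of CaCl₂·2H₂O: 966.6 × 147 = 142,100 g.

(b) Volume: 209,000 US gal × 3.785 L/gal = 791,065 L.
(b) Available chlorine delivered: 1050 g × 0.902 = 947.1 g as Cl₂.
(b) Concentration rise: 947.1 g / 791,065 L = 1.197 mg/L = 1.20 ppm.

(a) 142 kg; (b) 1.20 ppm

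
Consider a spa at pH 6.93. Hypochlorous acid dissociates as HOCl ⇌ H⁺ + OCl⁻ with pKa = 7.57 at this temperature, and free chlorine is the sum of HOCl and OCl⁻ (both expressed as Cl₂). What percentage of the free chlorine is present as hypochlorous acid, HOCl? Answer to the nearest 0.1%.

[OCl⁻]/[HOCl] = 10^(pH − pKa) = 10^(6.93 − 7.57) = 10^-0.64 = 0.2291.
Fraction as HOCl = 1 / (1 + 0.2291) = 0.8136.

81.4%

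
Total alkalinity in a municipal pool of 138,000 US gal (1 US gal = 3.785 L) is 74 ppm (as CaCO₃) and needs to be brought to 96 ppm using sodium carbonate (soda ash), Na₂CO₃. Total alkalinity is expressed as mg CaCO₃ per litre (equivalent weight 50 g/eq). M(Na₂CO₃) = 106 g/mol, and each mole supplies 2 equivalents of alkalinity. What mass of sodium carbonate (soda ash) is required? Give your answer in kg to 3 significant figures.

Volume: 138,000 US gal × 3.785 L/gal = 522,330 L.
Alkalinity to add: (96 − 74) = 22 mg/L as CaCO₃ × 522,330 L = 11,490 g as CaCO₃.
Equivalents: 11,490 g ÷ 50 g/eq = 229.8 eq.
Each mole of Na₂CO₃ supplies 2 eq, so 229.8 / 2 = 114.9 mol.
Mass: 114.9 mol × 106 g/mol = 12,180 g.

12.2 kg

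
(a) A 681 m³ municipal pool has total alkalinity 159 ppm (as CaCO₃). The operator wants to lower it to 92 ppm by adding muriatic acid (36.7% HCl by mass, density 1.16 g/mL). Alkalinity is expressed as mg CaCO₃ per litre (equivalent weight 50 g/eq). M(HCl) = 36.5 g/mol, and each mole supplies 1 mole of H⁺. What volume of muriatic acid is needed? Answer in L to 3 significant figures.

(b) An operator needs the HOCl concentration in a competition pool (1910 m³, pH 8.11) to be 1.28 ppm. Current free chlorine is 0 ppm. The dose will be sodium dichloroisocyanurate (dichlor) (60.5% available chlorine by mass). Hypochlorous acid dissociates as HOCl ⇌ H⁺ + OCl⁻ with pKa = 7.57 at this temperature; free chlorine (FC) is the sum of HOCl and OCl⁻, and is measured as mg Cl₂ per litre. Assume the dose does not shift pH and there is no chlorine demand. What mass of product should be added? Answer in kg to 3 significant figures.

(a) Volume: 681 m³ = 681,000 L.
(a) Alkalinity to neutralize: (159 − 92) = 67 mg/L as CaCO₃ × 681,000 L = 45,630 g as CaCO₃.
(a) Equivalents of H⁺ required: 45,630 ÷ 50 g/eq = 912.5 eq = 912.5 mol HCl.
(a) Mass of HCl: 912.5 × 36.5 = 33,310 g.
(a) Mass of 36.7% solution: 33,310 / 0.367 = 90,760 g.
(a) Volume: 90,760 g ÷ 1.16 g/mL = 78,240 mL.

(b) Volume: 1910 m³ = 1,910,000 L.
(b) [OCl⁻]/[HOCl] = 10^(pH − pKa) = 10^(8.11 − 7.57) = 3.467; fraction as HOCl = 1/(1 + 3.467) = 0.2238.
(b) Free chlorine required for 1.28 ppm HOCl: 1.28 / 0.2238 = 5.718 ppm.
(b) FC to add: 5.718 − 0 = 5.718 mg/L as Cl₂.
(b) Cl₂ equivalent: 5.718 mg/L × 1,910,000 L = 10,920 g.
(b) Product at 60.5% available Cl: 10,920 / 0.605 = 18,050 g.

(a) 78.2 L; (b) 18.1 kg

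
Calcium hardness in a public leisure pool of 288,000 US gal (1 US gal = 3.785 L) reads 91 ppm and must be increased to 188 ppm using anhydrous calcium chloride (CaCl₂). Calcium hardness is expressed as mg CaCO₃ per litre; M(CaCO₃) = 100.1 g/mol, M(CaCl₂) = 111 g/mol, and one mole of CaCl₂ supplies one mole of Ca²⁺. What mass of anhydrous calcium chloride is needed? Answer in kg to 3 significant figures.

Volume: 288,000 US gal × 3.785 L/gal = 1,090,080 L.
Hardness to add: (188 − 91) = 97 mg/L as CaCO₃ × 1,090,080 L = 105,700 g as CaCO₃.
Moles of Ca²⁺ (1 mol Ca²⁺ ≡ 1 mol CaCO₃): 105,700 / 100.1 g/mol = 1056 mol.
Mass of CaCl₂: 1056 × 111 = 117,300 g.

117 kg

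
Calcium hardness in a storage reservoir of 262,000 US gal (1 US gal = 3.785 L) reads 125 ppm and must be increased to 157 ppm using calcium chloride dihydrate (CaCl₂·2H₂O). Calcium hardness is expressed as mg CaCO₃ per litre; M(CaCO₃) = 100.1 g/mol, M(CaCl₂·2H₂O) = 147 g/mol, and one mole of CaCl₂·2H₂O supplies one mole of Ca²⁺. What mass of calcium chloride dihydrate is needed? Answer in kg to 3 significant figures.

46.6 kg

Volume: 262,000 US gal × 3.785 L/gal = 991,670 L.
Hardness to add: (157 − 125) = 32 mg/L as CaCO₃ × 991,670 L = 31,730 g as CaCO₃.
Moles of Ca²⁺ (1 mol Ca²⁺ ≡ 1 mol CaCO₃): 31,730 / 100.1 g/mol = 317 mol.
Mass of CaCl₂·2H₂O: 317 × 147 = 46,600 g.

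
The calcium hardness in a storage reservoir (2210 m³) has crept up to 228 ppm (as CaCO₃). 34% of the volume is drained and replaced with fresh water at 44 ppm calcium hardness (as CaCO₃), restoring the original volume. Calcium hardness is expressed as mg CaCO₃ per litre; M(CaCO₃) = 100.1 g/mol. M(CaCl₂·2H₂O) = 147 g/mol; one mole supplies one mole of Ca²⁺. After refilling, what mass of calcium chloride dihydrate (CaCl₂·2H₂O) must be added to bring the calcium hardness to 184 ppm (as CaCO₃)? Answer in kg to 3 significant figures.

60.2 kg

Volume: 2210 m³ = 2,210,000 L.
After draining 34% and refilling: 228 × 0.66 + 44 × 0.34 = 165.44 ppm.
Deficit to target: 184 − 165.44 = 18.56 mg/L.
As CaCO₃: 18.56 mg/L × 2,210,000 L = 41,020 g; ÷ 100.1 = 409.8 mol Ca²⁺.
Mass: 409.8 × 147 = 60,240 g.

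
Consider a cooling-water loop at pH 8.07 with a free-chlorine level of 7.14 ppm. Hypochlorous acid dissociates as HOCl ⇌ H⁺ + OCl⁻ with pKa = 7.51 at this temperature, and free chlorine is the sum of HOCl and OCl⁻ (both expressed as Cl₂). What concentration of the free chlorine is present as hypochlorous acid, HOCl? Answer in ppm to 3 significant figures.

1.54 ppm

[OCl⁻]/[HOCl] = 10^(pH − pKa) = 10^(8.07 − 7.51) = 10^0.56 = 3.631.
Fraction as HOCl = 1 / (1 + 3.631) = 0.2159.
HOCl = 0.2159 × 7.14 ppm = 1.542 ppm.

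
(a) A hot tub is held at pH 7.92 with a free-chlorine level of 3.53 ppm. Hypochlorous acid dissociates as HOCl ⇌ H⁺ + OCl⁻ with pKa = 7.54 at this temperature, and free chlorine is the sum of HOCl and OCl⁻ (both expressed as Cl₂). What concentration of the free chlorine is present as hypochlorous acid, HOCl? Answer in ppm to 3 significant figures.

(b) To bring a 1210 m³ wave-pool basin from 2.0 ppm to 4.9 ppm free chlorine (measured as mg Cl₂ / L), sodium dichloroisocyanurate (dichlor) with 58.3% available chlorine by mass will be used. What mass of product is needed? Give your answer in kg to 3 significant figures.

(a) [OCl⁻]/[HOCl] = 10^(pH − pKa) = 10^(7.92 − 7.54) = 10^0.38 = 2.399.
(a) Fraction as HOCl = 1 / (1 + 2.399) = 0.2942.
(a) HOCl = 0.2942 × 3.53 ppm = 1.039 ppm.

(b) Volume: 1210 m³ = 1,210,000 L.
(b) Chlorine deficit: 4.9 − 2.0 = 2.9 ppm = 2.9 mg/L as Cl₂.
(b) Cl₂ equivalent needed: 2.9 mg/L × 1,210,000 L = 3,509,000 mg = 3509 g.
(b) Product at 58.3% available chlorine: 3509 / 0.583 = 6019 g.

(a) 1.04 ppm; (b) 6.02 kg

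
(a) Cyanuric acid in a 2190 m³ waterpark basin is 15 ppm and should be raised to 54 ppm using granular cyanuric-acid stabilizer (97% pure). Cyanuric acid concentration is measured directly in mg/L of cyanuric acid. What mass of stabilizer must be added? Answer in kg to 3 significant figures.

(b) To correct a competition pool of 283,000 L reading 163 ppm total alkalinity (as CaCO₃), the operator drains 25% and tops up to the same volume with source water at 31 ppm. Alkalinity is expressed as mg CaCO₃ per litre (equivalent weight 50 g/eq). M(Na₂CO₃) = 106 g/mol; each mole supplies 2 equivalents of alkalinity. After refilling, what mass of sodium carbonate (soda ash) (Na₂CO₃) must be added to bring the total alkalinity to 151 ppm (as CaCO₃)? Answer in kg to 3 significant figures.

(a) 88.1 kg; (b) 6.30 kg

(a) Volume: 2190 m³ = 2,190,000 L.
(a) CYA to add: (54 − 15) = 39 mg/L × 2,190,000 L = 85,410 g cyanuric acid.
(a) At 97% purity: 85,410 / 0.97 = 88,050 g product.

(b) After draining 25% and refilling: 163 × 0.75 + 31 × 0.25 = 130 ppm.
(b) Deficit to target: 151 − 130 = 21 mg/L.
(b) As CaCO₃: 21 mg/L × 283,000 L = 5943 g; ÷ 50 g/eq ÷ 2 = 59.43 mol Na₂CO₃.
(b) Mass: 59.43 × 106 = 6300 g.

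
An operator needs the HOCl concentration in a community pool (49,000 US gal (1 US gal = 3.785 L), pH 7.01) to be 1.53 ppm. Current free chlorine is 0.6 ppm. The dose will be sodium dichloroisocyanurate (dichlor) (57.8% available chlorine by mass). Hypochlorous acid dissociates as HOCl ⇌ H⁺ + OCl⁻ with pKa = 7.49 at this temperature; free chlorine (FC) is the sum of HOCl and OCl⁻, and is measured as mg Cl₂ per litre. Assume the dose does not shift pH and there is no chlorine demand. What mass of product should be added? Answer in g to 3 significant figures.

461 g

Volume: 49,000 US gal × 3.785 L/gal = 185,465 L.
[OCl⁻]/[HOCl] = 10^(pH − pKa) = 10^(7.01 − 7.49) = 0.3311; fraction as HOCl = 1/(1 + 0.3311) = 0.7512.
Free chlorine required for 1.53 ppm HOCl: 1.53 / 0.7512 = 2.037 ppm.
FC to add: 2.037 − 0.6 = 1.437 mg/L as Cl₂.
Cl₂ equivalent: 1.437 mg/L × 185,465 L = 266.4 g.
Product at 57.8% available Cl: 266.4 / 0.578 = 461 g.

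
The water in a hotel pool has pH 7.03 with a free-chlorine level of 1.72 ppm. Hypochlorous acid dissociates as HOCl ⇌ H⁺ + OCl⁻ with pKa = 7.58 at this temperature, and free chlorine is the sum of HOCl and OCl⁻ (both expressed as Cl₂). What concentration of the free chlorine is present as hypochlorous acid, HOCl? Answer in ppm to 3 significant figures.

1.34 ppm

[OCl⁻]/[HOCl] = 10^(pH − pKa) = 10^(7.03 − 7.58) = 10^-0.55 = 0.2818.
Fraction as HOCl = 1 / (1 + 0.2818) = 0.7801.
HOCl = 0.7801 × 1.72 ppm = 1.342 ppm.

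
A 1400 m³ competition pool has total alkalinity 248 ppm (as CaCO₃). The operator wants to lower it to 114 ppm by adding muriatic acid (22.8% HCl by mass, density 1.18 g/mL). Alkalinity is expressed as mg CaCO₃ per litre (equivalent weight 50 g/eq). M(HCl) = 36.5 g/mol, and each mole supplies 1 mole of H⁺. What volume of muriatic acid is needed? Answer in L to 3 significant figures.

509 L

Volume: 1400 m³ = 1,400,000 L.
Alkalinity to neutralize: (248 − 114) = 134 mg/L as CaCO₃ × 1,400,000 L = 187,600 g as CaCO₃.
Equivalents of H⁺ required: 187,600 ÷ 50 g/eq = 3752 eq = 3752 mol HCl.
Mass of HCl: 3752 × 36.5 = 136,900 g.
Mass of 22.8% solution: 136,900 / 0.228 = 600,600 g.
Volume: 600,600 g ÷ 1.18 g/mL = 509,000 mL.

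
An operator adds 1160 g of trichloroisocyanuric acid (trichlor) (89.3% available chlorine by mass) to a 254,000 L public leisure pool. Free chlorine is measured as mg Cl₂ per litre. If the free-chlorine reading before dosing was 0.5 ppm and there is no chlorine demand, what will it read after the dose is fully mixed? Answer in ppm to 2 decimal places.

4.58 ppm

Available chlorine delivered: 1160 g × 0.893 = 1036 g as Cl₂.
Concentration rise: 1036 g / 254,000 L = 4.078 mg/L = 4.08 ppm.
Final FC: 0.5 + 4.08 = 4.58 ppm.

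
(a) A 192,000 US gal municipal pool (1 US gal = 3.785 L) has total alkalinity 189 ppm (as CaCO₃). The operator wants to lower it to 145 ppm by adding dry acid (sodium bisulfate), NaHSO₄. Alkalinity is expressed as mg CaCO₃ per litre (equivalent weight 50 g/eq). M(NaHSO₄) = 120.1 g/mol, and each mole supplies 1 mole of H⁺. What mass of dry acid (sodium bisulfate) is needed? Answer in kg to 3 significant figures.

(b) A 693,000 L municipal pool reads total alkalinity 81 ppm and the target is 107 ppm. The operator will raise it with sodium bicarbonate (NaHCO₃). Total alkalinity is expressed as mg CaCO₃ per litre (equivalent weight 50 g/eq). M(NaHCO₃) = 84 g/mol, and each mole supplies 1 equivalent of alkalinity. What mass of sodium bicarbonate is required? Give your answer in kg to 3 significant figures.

(a) 76.8 kg; (b) 30.3 kg

(a) Volume: 192,000 US gal × 3.785 L/gal = 726,720 L.
(a) Alkalinity to neutralize: (189 − 145) = 44 mg/L as CaCO₃ × 726,720 L = 31,980 g as CaCO₃.
(a) Equivalents of H⁺ required: 31,980 ÷ 50 g/eq = 639.5 eq = 639.5 mol NaHSO₄.
(a) Mass of NaHSO₄: 639.5 × 120.1 = 76,810 g.

(b) Alkalinity to add: (107 − 81) = 26 mg/L as CaCO₃ × 693,000 L = 18,020 g as CaCO₃.
(b) Equivalents: 18,020 g ÷ 50 g/eq = 360.4 eq.
(b) NaHCO₃ supplies 1 eq per mole → 360.4 mol.
(b) Mass: 360.4 mol × 84 g/mol = 30,270 g.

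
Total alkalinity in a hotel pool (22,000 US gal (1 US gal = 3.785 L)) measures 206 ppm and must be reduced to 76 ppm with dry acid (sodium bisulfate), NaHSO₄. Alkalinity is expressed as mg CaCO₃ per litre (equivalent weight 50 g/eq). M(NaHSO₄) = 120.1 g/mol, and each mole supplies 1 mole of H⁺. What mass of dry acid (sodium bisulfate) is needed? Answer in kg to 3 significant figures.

26.0 kg

Volume: 22,000 US gal × 3.785 L/gal = 83,270 L.
Alkalinity to neutralize: (206 − 76) = 130 mg/L as CaCO₃ × 83,270 L = 10,830 g as CaCO₃.
Equivalents of H⁺ required: 10,830 ÷ 50 g/eq = 216.5 eq = 216.5 mol NaHSO₄.
Mass of NaHSO₄: 216.5 × 120.1 = 26,000 g.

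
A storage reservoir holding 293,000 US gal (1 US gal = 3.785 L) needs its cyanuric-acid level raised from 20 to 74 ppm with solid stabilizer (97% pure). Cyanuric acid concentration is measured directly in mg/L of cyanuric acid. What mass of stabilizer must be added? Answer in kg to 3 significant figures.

61.7 kg

Volume: 293,000 US gal × 3.785 L/gal = 1,109,005 L.
CYA to add: (74 − 20) = 54 mg/L × 1,109,005 L = 59,890 g cyanuric acid.
At 97% purity: 59,890 / 0.97 = 61,740 g product.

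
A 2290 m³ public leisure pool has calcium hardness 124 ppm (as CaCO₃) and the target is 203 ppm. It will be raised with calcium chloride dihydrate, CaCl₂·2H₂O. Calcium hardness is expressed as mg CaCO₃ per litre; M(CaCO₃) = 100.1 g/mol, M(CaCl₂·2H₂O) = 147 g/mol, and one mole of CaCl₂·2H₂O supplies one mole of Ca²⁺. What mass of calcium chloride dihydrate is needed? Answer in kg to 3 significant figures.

Volume: 2290 m³ = 2,290,000 L.
Hardness to add: (203 − 124) = 79 mg/L as CaCO₃ × 2,290,000 L = 180,900 g as CaCO₃.
Moles of Ca²⁺ (1 mol Ca²⁺ ≡ 1 mol CaCO₃): 180,900 / 100.1 g/mol = 1807 mol.
Mass of CaCl₂·2H₂O: 1807 × 147 = 265,700 g.

266 kg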